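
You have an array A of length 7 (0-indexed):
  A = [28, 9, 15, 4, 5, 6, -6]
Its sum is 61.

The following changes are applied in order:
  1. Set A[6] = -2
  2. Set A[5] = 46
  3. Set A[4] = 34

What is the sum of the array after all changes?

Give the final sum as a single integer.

Initial sum: 61
Change 1: A[6] -6 -> -2, delta = 4, sum = 65
Change 2: A[5] 6 -> 46, delta = 40, sum = 105
Change 3: A[4] 5 -> 34, delta = 29, sum = 134

Answer: 134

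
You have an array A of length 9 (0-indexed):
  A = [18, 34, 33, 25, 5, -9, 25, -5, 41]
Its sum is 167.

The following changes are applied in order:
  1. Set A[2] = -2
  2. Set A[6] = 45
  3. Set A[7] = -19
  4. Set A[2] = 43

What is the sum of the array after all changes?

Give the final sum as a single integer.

Answer: 183

Derivation:
Initial sum: 167
Change 1: A[2] 33 -> -2, delta = -35, sum = 132
Change 2: A[6] 25 -> 45, delta = 20, sum = 152
Change 3: A[7] -5 -> -19, delta = -14, sum = 138
Change 4: A[2] -2 -> 43, delta = 45, sum = 183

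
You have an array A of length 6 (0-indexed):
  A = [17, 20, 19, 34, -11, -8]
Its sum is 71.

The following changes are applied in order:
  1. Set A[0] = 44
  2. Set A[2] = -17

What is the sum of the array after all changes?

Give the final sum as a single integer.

Answer: 62

Derivation:
Initial sum: 71
Change 1: A[0] 17 -> 44, delta = 27, sum = 98
Change 2: A[2] 19 -> -17, delta = -36, sum = 62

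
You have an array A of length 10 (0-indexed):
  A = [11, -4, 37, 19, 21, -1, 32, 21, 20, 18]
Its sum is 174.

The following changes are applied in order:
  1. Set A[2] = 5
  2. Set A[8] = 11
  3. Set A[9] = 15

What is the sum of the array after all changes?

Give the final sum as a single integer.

Initial sum: 174
Change 1: A[2] 37 -> 5, delta = -32, sum = 142
Change 2: A[8] 20 -> 11, delta = -9, sum = 133
Change 3: A[9] 18 -> 15, delta = -3, sum = 130

Answer: 130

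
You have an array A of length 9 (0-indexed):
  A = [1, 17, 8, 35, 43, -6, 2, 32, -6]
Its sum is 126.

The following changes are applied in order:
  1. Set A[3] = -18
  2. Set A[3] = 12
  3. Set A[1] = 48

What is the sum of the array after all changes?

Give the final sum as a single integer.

Initial sum: 126
Change 1: A[3] 35 -> -18, delta = -53, sum = 73
Change 2: A[3] -18 -> 12, delta = 30, sum = 103
Change 3: A[1] 17 -> 48, delta = 31, sum = 134

Answer: 134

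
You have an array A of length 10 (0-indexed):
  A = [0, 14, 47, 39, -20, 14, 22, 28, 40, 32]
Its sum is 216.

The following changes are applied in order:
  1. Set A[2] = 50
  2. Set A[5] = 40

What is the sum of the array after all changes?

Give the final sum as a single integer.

Initial sum: 216
Change 1: A[2] 47 -> 50, delta = 3, sum = 219
Change 2: A[5] 14 -> 40, delta = 26, sum = 245

Answer: 245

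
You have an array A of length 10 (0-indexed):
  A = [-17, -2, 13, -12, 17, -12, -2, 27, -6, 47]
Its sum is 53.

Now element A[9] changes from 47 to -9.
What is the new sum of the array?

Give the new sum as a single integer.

Old value at index 9: 47
New value at index 9: -9
Delta = -9 - 47 = -56
New sum = old_sum + delta = 53 + (-56) = -3

Answer: -3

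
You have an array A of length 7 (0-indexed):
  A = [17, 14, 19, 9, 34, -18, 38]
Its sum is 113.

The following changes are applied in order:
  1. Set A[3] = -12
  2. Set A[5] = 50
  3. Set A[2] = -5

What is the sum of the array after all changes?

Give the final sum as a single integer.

Initial sum: 113
Change 1: A[3] 9 -> -12, delta = -21, sum = 92
Change 2: A[5] -18 -> 50, delta = 68, sum = 160
Change 3: A[2] 19 -> -5, delta = -24, sum = 136

Answer: 136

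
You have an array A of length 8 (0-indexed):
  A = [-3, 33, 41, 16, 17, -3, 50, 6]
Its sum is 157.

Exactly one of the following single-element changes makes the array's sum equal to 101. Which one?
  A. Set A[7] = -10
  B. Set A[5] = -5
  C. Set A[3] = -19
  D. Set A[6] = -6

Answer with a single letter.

Answer: D

Derivation:
Option A: A[7] 6->-10, delta=-16, new_sum=157+(-16)=141
Option B: A[5] -3->-5, delta=-2, new_sum=157+(-2)=155
Option C: A[3] 16->-19, delta=-35, new_sum=157+(-35)=122
Option D: A[6] 50->-6, delta=-56, new_sum=157+(-56)=101 <-- matches target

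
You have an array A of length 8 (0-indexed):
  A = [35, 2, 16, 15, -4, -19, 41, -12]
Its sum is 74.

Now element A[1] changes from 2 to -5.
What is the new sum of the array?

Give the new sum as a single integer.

Old value at index 1: 2
New value at index 1: -5
Delta = -5 - 2 = -7
New sum = old_sum + delta = 74 + (-7) = 67

Answer: 67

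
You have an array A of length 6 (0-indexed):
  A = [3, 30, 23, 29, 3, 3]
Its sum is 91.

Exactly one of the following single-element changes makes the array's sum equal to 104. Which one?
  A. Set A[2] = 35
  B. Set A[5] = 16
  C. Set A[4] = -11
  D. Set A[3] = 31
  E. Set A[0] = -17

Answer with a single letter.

Answer: B

Derivation:
Option A: A[2] 23->35, delta=12, new_sum=91+(12)=103
Option B: A[5] 3->16, delta=13, new_sum=91+(13)=104 <-- matches target
Option C: A[4] 3->-11, delta=-14, new_sum=91+(-14)=77
Option D: A[3] 29->31, delta=2, new_sum=91+(2)=93
Option E: A[0] 3->-17, delta=-20, new_sum=91+(-20)=71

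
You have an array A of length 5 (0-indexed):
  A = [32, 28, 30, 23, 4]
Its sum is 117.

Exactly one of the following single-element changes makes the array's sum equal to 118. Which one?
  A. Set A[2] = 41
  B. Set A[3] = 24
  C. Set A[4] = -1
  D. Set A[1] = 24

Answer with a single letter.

Answer: B

Derivation:
Option A: A[2] 30->41, delta=11, new_sum=117+(11)=128
Option B: A[3] 23->24, delta=1, new_sum=117+(1)=118 <-- matches target
Option C: A[4] 4->-1, delta=-5, new_sum=117+(-5)=112
Option D: A[1] 28->24, delta=-4, new_sum=117+(-4)=113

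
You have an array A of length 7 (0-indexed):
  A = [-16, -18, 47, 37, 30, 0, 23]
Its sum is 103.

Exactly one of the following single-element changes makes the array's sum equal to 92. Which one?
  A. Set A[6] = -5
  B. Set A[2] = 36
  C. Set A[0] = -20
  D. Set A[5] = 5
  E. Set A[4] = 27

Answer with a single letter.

Answer: B

Derivation:
Option A: A[6] 23->-5, delta=-28, new_sum=103+(-28)=75
Option B: A[2] 47->36, delta=-11, new_sum=103+(-11)=92 <-- matches target
Option C: A[0] -16->-20, delta=-4, new_sum=103+(-4)=99
Option D: A[5] 0->5, delta=5, new_sum=103+(5)=108
Option E: A[4] 30->27, delta=-3, new_sum=103+(-3)=100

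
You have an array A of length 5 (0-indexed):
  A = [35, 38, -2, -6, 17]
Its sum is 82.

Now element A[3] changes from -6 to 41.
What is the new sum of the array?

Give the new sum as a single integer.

Old value at index 3: -6
New value at index 3: 41
Delta = 41 - -6 = 47
New sum = old_sum + delta = 82 + (47) = 129

Answer: 129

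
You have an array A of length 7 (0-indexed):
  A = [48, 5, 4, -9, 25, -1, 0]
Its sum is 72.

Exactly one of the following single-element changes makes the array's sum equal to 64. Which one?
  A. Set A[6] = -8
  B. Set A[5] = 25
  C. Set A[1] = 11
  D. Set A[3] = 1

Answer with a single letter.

Option A: A[6] 0->-8, delta=-8, new_sum=72+(-8)=64 <-- matches target
Option B: A[5] -1->25, delta=26, new_sum=72+(26)=98
Option C: A[1] 5->11, delta=6, new_sum=72+(6)=78
Option D: A[3] -9->1, delta=10, new_sum=72+(10)=82

Answer: A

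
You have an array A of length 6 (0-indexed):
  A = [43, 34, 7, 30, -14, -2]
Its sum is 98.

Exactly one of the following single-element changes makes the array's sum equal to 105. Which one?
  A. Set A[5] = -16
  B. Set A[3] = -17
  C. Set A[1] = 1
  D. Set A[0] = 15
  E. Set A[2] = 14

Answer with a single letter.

Answer: E

Derivation:
Option A: A[5] -2->-16, delta=-14, new_sum=98+(-14)=84
Option B: A[3] 30->-17, delta=-47, new_sum=98+(-47)=51
Option C: A[1] 34->1, delta=-33, new_sum=98+(-33)=65
Option D: A[0] 43->15, delta=-28, new_sum=98+(-28)=70
Option E: A[2] 7->14, delta=7, new_sum=98+(7)=105 <-- matches target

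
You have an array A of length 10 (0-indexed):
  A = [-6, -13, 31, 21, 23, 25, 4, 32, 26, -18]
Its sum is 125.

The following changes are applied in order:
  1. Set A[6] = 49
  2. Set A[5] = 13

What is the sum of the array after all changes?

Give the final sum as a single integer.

Answer: 158

Derivation:
Initial sum: 125
Change 1: A[6] 4 -> 49, delta = 45, sum = 170
Change 2: A[5] 25 -> 13, delta = -12, sum = 158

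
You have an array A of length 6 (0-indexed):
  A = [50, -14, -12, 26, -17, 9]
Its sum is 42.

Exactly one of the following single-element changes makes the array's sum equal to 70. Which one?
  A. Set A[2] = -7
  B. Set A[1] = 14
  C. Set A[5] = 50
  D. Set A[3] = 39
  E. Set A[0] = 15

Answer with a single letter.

Option A: A[2] -12->-7, delta=5, new_sum=42+(5)=47
Option B: A[1] -14->14, delta=28, new_sum=42+(28)=70 <-- matches target
Option C: A[5] 9->50, delta=41, new_sum=42+(41)=83
Option D: A[3] 26->39, delta=13, new_sum=42+(13)=55
Option E: A[0] 50->15, delta=-35, new_sum=42+(-35)=7

Answer: B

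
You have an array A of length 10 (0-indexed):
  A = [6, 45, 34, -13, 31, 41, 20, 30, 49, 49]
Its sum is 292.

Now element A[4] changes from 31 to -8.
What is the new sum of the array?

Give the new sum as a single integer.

Answer: 253

Derivation:
Old value at index 4: 31
New value at index 4: -8
Delta = -8 - 31 = -39
New sum = old_sum + delta = 292 + (-39) = 253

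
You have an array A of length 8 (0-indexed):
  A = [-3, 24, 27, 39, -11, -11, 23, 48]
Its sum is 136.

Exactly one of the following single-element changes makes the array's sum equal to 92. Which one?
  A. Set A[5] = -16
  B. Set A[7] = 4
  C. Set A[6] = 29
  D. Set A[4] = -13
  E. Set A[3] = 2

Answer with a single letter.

Answer: B

Derivation:
Option A: A[5] -11->-16, delta=-5, new_sum=136+(-5)=131
Option B: A[7] 48->4, delta=-44, new_sum=136+(-44)=92 <-- matches target
Option C: A[6] 23->29, delta=6, new_sum=136+(6)=142
Option D: A[4] -11->-13, delta=-2, new_sum=136+(-2)=134
Option E: A[3] 39->2, delta=-37, new_sum=136+(-37)=99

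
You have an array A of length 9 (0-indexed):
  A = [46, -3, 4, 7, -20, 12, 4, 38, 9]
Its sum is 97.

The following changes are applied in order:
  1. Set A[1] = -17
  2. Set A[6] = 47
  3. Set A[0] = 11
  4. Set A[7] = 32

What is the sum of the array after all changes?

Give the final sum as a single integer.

Initial sum: 97
Change 1: A[1] -3 -> -17, delta = -14, sum = 83
Change 2: A[6] 4 -> 47, delta = 43, sum = 126
Change 3: A[0] 46 -> 11, delta = -35, sum = 91
Change 4: A[7] 38 -> 32, delta = -6, sum = 85

Answer: 85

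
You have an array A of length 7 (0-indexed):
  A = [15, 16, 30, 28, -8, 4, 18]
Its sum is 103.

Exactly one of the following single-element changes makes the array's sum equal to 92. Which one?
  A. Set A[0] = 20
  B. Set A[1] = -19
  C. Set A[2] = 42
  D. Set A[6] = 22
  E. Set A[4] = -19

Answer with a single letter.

Answer: E

Derivation:
Option A: A[0] 15->20, delta=5, new_sum=103+(5)=108
Option B: A[1] 16->-19, delta=-35, new_sum=103+(-35)=68
Option C: A[2] 30->42, delta=12, new_sum=103+(12)=115
Option D: A[6] 18->22, delta=4, new_sum=103+(4)=107
Option E: A[4] -8->-19, delta=-11, new_sum=103+(-11)=92 <-- matches target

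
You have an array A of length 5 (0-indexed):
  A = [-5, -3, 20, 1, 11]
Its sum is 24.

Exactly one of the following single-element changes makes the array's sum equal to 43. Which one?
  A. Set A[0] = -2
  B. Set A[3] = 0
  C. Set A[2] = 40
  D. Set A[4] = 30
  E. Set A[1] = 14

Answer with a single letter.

Answer: D

Derivation:
Option A: A[0] -5->-2, delta=3, new_sum=24+(3)=27
Option B: A[3] 1->0, delta=-1, new_sum=24+(-1)=23
Option C: A[2] 20->40, delta=20, new_sum=24+(20)=44
Option D: A[4] 11->30, delta=19, new_sum=24+(19)=43 <-- matches target
Option E: A[1] -3->14, delta=17, new_sum=24+(17)=41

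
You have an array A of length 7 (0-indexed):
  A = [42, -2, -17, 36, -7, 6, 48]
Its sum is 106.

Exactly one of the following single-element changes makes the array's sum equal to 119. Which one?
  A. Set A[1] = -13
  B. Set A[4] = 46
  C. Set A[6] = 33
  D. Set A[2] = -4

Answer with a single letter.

Answer: D

Derivation:
Option A: A[1] -2->-13, delta=-11, new_sum=106+(-11)=95
Option B: A[4] -7->46, delta=53, new_sum=106+(53)=159
Option C: A[6] 48->33, delta=-15, new_sum=106+(-15)=91
Option D: A[2] -17->-4, delta=13, new_sum=106+(13)=119 <-- matches target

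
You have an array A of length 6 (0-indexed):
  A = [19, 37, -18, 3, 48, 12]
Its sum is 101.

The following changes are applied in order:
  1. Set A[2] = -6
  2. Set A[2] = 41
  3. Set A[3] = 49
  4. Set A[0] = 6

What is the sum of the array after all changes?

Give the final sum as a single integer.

Answer: 193

Derivation:
Initial sum: 101
Change 1: A[2] -18 -> -6, delta = 12, sum = 113
Change 2: A[2] -6 -> 41, delta = 47, sum = 160
Change 3: A[3] 3 -> 49, delta = 46, sum = 206
Change 4: A[0] 19 -> 6, delta = -13, sum = 193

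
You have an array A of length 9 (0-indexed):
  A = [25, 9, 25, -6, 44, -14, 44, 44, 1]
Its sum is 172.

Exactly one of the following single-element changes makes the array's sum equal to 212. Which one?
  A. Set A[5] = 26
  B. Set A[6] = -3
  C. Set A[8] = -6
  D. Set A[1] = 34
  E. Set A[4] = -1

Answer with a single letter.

Answer: A

Derivation:
Option A: A[5] -14->26, delta=40, new_sum=172+(40)=212 <-- matches target
Option B: A[6] 44->-3, delta=-47, new_sum=172+(-47)=125
Option C: A[8] 1->-6, delta=-7, new_sum=172+(-7)=165
Option D: A[1] 9->34, delta=25, new_sum=172+(25)=197
Option E: A[4] 44->-1, delta=-45, new_sum=172+(-45)=127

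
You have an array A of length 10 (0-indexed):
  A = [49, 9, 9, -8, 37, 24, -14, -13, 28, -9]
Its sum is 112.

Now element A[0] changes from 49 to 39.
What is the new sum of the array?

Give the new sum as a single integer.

Answer: 102

Derivation:
Old value at index 0: 49
New value at index 0: 39
Delta = 39 - 49 = -10
New sum = old_sum + delta = 112 + (-10) = 102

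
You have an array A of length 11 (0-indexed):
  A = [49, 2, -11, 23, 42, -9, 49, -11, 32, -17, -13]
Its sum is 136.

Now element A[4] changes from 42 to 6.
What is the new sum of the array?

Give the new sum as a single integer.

Answer: 100

Derivation:
Old value at index 4: 42
New value at index 4: 6
Delta = 6 - 42 = -36
New sum = old_sum + delta = 136 + (-36) = 100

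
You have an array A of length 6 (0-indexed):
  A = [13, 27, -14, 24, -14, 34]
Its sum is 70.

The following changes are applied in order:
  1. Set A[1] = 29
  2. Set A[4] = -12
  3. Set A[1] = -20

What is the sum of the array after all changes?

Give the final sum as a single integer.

Initial sum: 70
Change 1: A[1] 27 -> 29, delta = 2, sum = 72
Change 2: A[4] -14 -> -12, delta = 2, sum = 74
Change 3: A[1] 29 -> -20, delta = -49, sum = 25

Answer: 25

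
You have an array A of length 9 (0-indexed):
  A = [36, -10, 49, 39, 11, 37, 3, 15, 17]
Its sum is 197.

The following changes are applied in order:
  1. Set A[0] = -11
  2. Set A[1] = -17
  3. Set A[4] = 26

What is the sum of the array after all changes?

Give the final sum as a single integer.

Initial sum: 197
Change 1: A[0] 36 -> -11, delta = -47, sum = 150
Change 2: A[1] -10 -> -17, delta = -7, sum = 143
Change 3: A[4] 11 -> 26, delta = 15, sum = 158

Answer: 158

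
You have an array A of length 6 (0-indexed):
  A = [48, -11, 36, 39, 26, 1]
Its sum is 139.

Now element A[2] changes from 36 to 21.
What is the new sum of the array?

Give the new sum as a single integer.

Old value at index 2: 36
New value at index 2: 21
Delta = 21 - 36 = -15
New sum = old_sum + delta = 139 + (-15) = 124

Answer: 124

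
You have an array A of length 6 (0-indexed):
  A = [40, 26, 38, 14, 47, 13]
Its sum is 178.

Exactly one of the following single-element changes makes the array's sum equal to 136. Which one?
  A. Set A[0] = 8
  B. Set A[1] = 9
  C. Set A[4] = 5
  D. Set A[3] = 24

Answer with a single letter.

Option A: A[0] 40->8, delta=-32, new_sum=178+(-32)=146
Option B: A[1] 26->9, delta=-17, new_sum=178+(-17)=161
Option C: A[4] 47->5, delta=-42, new_sum=178+(-42)=136 <-- matches target
Option D: A[3] 14->24, delta=10, new_sum=178+(10)=188

Answer: C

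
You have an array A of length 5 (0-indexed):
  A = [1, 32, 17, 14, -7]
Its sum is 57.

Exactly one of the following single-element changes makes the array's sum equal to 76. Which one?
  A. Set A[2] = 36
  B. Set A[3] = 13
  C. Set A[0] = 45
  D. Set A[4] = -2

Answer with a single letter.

Answer: A

Derivation:
Option A: A[2] 17->36, delta=19, new_sum=57+(19)=76 <-- matches target
Option B: A[3] 14->13, delta=-1, new_sum=57+(-1)=56
Option C: A[0] 1->45, delta=44, new_sum=57+(44)=101
Option D: A[4] -7->-2, delta=5, new_sum=57+(5)=62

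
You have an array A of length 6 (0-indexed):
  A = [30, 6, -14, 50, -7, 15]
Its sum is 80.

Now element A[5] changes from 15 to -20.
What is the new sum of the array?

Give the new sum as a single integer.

Old value at index 5: 15
New value at index 5: -20
Delta = -20 - 15 = -35
New sum = old_sum + delta = 80 + (-35) = 45

Answer: 45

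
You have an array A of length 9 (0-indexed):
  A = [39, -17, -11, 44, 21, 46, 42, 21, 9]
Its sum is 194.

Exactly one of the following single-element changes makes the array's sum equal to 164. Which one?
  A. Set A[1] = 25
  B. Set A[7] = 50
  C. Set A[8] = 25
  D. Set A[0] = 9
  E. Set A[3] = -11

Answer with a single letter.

Answer: D

Derivation:
Option A: A[1] -17->25, delta=42, new_sum=194+(42)=236
Option B: A[7] 21->50, delta=29, new_sum=194+(29)=223
Option C: A[8] 9->25, delta=16, new_sum=194+(16)=210
Option D: A[0] 39->9, delta=-30, new_sum=194+(-30)=164 <-- matches target
Option E: A[3] 44->-11, delta=-55, new_sum=194+(-55)=139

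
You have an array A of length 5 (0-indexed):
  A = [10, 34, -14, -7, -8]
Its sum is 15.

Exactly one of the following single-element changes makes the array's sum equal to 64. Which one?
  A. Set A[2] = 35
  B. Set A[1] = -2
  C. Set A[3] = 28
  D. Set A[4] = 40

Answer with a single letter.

Option A: A[2] -14->35, delta=49, new_sum=15+(49)=64 <-- matches target
Option B: A[1] 34->-2, delta=-36, new_sum=15+(-36)=-21
Option C: A[3] -7->28, delta=35, new_sum=15+(35)=50
Option D: A[4] -8->40, delta=48, new_sum=15+(48)=63

Answer: A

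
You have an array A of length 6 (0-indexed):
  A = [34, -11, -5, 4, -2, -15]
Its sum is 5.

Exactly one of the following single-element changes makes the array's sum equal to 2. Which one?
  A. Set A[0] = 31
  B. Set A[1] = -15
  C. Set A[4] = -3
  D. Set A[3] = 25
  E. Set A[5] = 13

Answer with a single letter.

Option A: A[0] 34->31, delta=-3, new_sum=5+(-3)=2 <-- matches target
Option B: A[1] -11->-15, delta=-4, new_sum=5+(-4)=1
Option C: A[4] -2->-3, delta=-1, new_sum=5+(-1)=4
Option D: A[3] 4->25, delta=21, new_sum=5+(21)=26
Option E: A[5] -15->13, delta=28, new_sum=5+(28)=33

Answer: A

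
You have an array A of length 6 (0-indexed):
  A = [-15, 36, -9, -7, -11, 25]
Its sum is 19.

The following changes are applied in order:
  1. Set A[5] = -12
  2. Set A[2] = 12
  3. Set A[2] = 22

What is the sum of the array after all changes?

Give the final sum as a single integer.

Initial sum: 19
Change 1: A[5] 25 -> -12, delta = -37, sum = -18
Change 2: A[2] -9 -> 12, delta = 21, sum = 3
Change 3: A[2] 12 -> 22, delta = 10, sum = 13

Answer: 13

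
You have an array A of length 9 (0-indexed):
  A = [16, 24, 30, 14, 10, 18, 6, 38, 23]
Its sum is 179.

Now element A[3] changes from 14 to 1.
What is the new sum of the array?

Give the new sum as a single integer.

Old value at index 3: 14
New value at index 3: 1
Delta = 1 - 14 = -13
New sum = old_sum + delta = 179 + (-13) = 166

Answer: 166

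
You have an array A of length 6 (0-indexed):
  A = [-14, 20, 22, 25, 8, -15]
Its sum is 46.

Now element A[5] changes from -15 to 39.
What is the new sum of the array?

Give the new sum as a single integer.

Old value at index 5: -15
New value at index 5: 39
Delta = 39 - -15 = 54
New sum = old_sum + delta = 46 + (54) = 100

Answer: 100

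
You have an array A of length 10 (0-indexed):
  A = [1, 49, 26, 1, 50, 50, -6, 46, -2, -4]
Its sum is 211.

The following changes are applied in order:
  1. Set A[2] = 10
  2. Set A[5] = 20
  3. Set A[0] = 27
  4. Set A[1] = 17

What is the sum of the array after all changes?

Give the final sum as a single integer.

Initial sum: 211
Change 1: A[2] 26 -> 10, delta = -16, sum = 195
Change 2: A[5] 50 -> 20, delta = -30, sum = 165
Change 3: A[0] 1 -> 27, delta = 26, sum = 191
Change 4: A[1] 49 -> 17, delta = -32, sum = 159

Answer: 159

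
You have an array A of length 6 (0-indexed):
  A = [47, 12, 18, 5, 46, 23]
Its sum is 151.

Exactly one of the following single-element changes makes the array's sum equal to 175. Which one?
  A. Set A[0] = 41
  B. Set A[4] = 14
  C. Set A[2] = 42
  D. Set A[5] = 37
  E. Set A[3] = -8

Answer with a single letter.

Option A: A[0] 47->41, delta=-6, new_sum=151+(-6)=145
Option B: A[4] 46->14, delta=-32, new_sum=151+(-32)=119
Option C: A[2] 18->42, delta=24, new_sum=151+(24)=175 <-- matches target
Option D: A[5] 23->37, delta=14, new_sum=151+(14)=165
Option E: A[3] 5->-8, delta=-13, new_sum=151+(-13)=138

Answer: C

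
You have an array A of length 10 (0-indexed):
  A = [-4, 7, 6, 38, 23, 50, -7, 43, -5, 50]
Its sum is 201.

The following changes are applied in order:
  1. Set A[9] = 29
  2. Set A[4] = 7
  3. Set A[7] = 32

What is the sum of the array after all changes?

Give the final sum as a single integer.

Initial sum: 201
Change 1: A[9] 50 -> 29, delta = -21, sum = 180
Change 2: A[4] 23 -> 7, delta = -16, sum = 164
Change 3: A[7] 43 -> 32, delta = -11, sum = 153

Answer: 153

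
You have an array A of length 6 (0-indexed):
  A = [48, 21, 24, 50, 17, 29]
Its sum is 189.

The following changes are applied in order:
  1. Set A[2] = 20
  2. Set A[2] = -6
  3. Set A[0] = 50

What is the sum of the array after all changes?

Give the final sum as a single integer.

Answer: 161

Derivation:
Initial sum: 189
Change 1: A[2] 24 -> 20, delta = -4, sum = 185
Change 2: A[2] 20 -> -6, delta = -26, sum = 159
Change 3: A[0] 48 -> 50, delta = 2, sum = 161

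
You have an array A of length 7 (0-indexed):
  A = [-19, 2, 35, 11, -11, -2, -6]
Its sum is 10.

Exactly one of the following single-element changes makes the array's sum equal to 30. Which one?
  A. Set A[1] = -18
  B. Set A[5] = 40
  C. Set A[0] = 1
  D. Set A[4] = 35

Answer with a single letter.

Option A: A[1] 2->-18, delta=-20, new_sum=10+(-20)=-10
Option B: A[5] -2->40, delta=42, new_sum=10+(42)=52
Option C: A[0] -19->1, delta=20, new_sum=10+(20)=30 <-- matches target
Option D: A[4] -11->35, delta=46, new_sum=10+(46)=56

Answer: C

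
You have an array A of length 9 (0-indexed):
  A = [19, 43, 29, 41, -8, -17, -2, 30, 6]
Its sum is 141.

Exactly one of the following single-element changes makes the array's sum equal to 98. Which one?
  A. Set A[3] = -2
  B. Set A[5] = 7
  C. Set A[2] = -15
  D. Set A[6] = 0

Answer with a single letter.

Answer: A

Derivation:
Option A: A[3] 41->-2, delta=-43, new_sum=141+(-43)=98 <-- matches target
Option B: A[5] -17->7, delta=24, new_sum=141+(24)=165
Option C: A[2] 29->-15, delta=-44, new_sum=141+(-44)=97
Option D: A[6] -2->0, delta=2, new_sum=141+(2)=143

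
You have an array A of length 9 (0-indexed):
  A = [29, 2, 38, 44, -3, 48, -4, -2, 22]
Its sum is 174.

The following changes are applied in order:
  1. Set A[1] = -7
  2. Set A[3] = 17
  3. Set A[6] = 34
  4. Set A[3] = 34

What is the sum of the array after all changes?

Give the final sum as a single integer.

Initial sum: 174
Change 1: A[1] 2 -> -7, delta = -9, sum = 165
Change 2: A[3] 44 -> 17, delta = -27, sum = 138
Change 3: A[6] -4 -> 34, delta = 38, sum = 176
Change 4: A[3] 17 -> 34, delta = 17, sum = 193

Answer: 193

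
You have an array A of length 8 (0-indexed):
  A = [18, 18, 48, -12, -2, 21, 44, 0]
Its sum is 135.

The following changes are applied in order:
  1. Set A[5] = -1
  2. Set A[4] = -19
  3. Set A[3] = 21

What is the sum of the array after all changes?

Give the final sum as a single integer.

Answer: 129

Derivation:
Initial sum: 135
Change 1: A[5] 21 -> -1, delta = -22, sum = 113
Change 2: A[4] -2 -> -19, delta = -17, sum = 96
Change 3: A[3] -12 -> 21, delta = 33, sum = 129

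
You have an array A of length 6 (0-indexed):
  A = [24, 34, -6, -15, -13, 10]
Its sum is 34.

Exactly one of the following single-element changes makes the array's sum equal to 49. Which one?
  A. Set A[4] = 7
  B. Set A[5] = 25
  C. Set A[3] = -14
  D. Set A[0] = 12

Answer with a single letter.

Option A: A[4] -13->7, delta=20, new_sum=34+(20)=54
Option B: A[5] 10->25, delta=15, new_sum=34+(15)=49 <-- matches target
Option C: A[3] -15->-14, delta=1, new_sum=34+(1)=35
Option D: A[0] 24->12, delta=-12, new_sum=34+(-12)=22

Answer: B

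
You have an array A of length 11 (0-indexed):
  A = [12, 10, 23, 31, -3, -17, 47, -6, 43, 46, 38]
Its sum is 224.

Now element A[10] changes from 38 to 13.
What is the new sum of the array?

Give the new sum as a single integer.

Answer: 199

Derivation:
Old value at index 10: 38
New value at index 10: 13
Delta = 13 - 38 = -25
New sum = old_sum + delta = 224 + (-25) = 199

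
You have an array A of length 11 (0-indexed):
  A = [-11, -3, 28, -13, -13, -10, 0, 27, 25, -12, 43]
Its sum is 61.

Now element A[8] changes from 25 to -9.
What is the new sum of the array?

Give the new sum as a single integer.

Old value at index 8: 25
New value at index 8: -9
Delta = -9 - 25 = -34
New sum = old_sum + delta = 61 + (-34) = 27

Answer: 27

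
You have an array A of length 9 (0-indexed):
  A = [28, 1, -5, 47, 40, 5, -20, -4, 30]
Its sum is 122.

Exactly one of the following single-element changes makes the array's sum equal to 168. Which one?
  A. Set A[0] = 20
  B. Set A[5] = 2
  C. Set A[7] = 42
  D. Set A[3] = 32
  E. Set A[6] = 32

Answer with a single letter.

Answer: C

Derivation:
Option A: A[0] 28->20, delta=-8, new_sum=122+(-8)=114
Option B: A[5] 5->2, delta=-3, new_sum=122+(-3)=119
Option C: A[7] -4->42, delta=46, new_sum=122+(46)=168 <-- matches target
Option D: A[3] 47->32, delta=-15, new_sum=122+(-15)=107
Option E: A[6] -20->32, delta=52, new_sum=122+(52)=174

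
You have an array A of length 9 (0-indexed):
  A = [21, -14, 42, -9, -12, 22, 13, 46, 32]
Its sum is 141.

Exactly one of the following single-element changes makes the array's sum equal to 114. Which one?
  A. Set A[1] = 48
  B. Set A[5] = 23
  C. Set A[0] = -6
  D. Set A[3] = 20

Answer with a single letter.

Answer: C

Derivation:
Option A: A[1] -14->48, delta=62, new_sum=141+(62)=203
Option B: A[5] 22->23, delta=1, new_sum=141+(1)=142
Option C: A[0] 21->-6, delta=-27, new_sum=141+(-27)=114 <-- matches target
Option D: A[3] -9->20, delta=29, new_sum=141+(29)=170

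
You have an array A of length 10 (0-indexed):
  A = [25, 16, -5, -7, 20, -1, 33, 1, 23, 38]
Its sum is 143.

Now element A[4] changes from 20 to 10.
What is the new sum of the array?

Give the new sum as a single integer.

Old value at index 4: 20
New value at index 4: 10
Delta = 10 - 20 = -10
New sum = old_sum + delta = 143 + (-10) = 133

Answer: 133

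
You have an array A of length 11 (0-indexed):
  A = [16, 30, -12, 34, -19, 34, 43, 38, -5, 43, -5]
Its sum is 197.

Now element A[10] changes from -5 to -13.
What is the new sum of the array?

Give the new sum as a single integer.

Answer: 189

Derivation:
Old value at index 10: -5
New value at index 10: -13
Delta = -13 - -5 = -8
New sum = old_sum + delta = 197 + (-8) = 189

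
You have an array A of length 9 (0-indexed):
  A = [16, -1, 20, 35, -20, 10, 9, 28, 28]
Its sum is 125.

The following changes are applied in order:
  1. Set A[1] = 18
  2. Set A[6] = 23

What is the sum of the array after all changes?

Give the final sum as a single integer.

Initial sum: 125
Change 1: A[1] -1 -> 18, delta = 19, sum = 144
Change 2: A[6] 9 -> 23, delta = 14, sum = 158

Answer: 158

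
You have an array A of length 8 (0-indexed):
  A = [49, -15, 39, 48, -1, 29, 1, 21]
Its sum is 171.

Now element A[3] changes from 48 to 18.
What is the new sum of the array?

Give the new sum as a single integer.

Old value at index 3: 48
New value at index 3: 18
Delta = 18 - 48 = -30
New sum = old_sum + delta = 171 + (-30) = 141

Answer: 141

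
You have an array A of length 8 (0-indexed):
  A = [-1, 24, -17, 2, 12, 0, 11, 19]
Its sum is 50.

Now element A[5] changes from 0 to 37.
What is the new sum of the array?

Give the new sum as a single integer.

Answer: 87

Derivation:
Old value at index 5: 0
New value at index 5: 37
Delta = 37 - 0 = 37
New sum = old_sum + delta = 50 + (37) = 87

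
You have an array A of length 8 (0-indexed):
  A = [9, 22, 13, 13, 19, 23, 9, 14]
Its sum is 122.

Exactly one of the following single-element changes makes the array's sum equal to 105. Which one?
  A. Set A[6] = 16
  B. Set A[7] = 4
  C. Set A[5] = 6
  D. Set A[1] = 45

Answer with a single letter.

Option A: A[6] 9->16, delta=7, new_sum=122+(7)=129
Option B: A[7] 14->4, delta=-10, new_sum=122+(-10)=112
Option C: A[5] 23->6, delta=-17, new_sum=122+(-17)=105 <-- matches target
Option D: A[1] 22->45, delta=23, new_sum=122+(23)=145

Answer: C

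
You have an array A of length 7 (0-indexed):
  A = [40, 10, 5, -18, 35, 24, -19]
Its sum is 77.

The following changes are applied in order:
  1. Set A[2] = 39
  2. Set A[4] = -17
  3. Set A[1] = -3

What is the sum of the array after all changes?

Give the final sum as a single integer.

Initial sum: 77
Change 1: A[2] 5 -> 39, delta = 34, sum = 111
Change 2: A[4] 35 -> -17, delta = -52, sum = 59
Change 3: A[1] 10 -> -3, delta = -13, sum = 46

Answer: 46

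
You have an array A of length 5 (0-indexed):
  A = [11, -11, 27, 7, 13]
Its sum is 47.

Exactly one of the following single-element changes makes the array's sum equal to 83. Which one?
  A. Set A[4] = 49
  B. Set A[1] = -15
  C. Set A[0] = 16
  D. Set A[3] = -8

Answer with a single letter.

Option A: A[4] 13->49, delta=36, new_sum=47+(36)=83 <-- matches target
Option B: A[1] -11->-15, delta=-4, new_sum=47+(-4)=43
Option C: A[0] 11->16, delta=5, new_sum=47+(5)=52
Option D: A[3] 7->-8, delta=-15, new_sum=47+(-15)=32

Answer: A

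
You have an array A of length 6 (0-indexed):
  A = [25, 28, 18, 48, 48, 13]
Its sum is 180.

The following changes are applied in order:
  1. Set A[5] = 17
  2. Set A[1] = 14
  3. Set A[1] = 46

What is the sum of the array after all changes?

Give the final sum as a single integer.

Initial sum: 180
Change 1: A[5] 13 -> 17, delta = 4, sum = 184
Change 2: A[1] 28 -> 14, delta = -14, sum = 170
Change 3: A[1] 14 -> 46, delta = 32, sum = 202

Answer: 202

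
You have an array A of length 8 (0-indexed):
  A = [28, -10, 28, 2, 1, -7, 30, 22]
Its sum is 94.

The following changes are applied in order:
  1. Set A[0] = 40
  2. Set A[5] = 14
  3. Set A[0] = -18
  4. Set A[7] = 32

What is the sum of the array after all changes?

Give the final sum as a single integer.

Initial sum: 94
Change 1: A[0] 28 -> 40, delta = 12, sum = 106
Change 2: A[5] -7 -> 14, delta = 21, sum = 127
Change 3: A[0] 40 -> -18, delta = -58, sum = 69
Change 4: A[7] 22 -> 32, delta = 10, sum = 79

Answer: 79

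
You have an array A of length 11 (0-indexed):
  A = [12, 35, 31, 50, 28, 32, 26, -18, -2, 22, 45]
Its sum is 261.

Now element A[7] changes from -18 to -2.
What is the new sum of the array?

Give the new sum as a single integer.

Answer: 277

Derivation:
Old value at index 7: -18
New value at index 7: -2
Delta = -2 - -18 = 16
New sum = old_sum + delta = 261 + (16) = 277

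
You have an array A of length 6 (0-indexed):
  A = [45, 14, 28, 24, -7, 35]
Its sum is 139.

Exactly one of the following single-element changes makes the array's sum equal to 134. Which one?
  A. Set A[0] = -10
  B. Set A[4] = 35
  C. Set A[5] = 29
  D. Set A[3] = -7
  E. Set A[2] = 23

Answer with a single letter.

Option A: A[0] 45->-10, delta=-55, new_sum=139+(-55)=84
Option B: A[4] -7->35, delta=42, new_sum=139+(42)=181
Option C: A[5] 35->29, delta=-6, new_sum=139+(-6)=133
Option D: A[3] 24->-7, delta=-31, new_sum=139+(-31)=108
Option E: A[2] 28->23, delta=-5, new_sum=139+(-5)=134 <-- matches target

Answer: E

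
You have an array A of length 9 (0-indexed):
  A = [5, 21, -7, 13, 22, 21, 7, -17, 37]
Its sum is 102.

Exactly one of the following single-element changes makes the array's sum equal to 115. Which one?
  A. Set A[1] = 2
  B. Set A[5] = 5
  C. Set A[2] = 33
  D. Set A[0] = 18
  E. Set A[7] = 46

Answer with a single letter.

Answer: D

Derivation:
Option A: A[1] 21->2, delta=-19, new_sum=102+(-19)=83
Option B: A[5] 21->5, delta=-16, new_sum=102+(-16)=86
Option C: A[2] -7->33, delta=40, new_sum=102+(40)=142
Option D: A[0] 5->18, delta=13, new_sum=102+(13)=115 <-- matches target
Option E: A[7] -17->46, delta=63, new_sum=102+(63)=165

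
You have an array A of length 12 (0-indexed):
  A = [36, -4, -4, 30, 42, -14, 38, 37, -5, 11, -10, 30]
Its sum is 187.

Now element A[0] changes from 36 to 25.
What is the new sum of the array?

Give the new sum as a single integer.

Answer: 176

Derivation:
Old value at index 0: 36
New value at index 0: 25
Delta = 25 - 36 = -11
New sum = old_sum + delta = 187 + (-11) = 176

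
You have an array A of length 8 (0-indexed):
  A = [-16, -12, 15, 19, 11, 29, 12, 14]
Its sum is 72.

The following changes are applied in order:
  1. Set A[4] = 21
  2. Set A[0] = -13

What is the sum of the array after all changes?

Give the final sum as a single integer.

Answer: 85

Derivation:
Initial sum: 72
Change 1: A[4] 11 -> 21, delta = 10, sum = 82
Change 2: A[0] -16 -> -13, delta = 3, sum = 85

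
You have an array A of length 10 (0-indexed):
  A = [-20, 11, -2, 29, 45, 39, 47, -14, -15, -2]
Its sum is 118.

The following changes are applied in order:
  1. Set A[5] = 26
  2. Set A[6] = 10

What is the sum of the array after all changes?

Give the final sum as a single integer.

Initial sum: 118
Change 1: A[5] 39 -> 26, delta = -13, sum = 105
Change 2: A[6] 47 -> 10, delta = -37, sum = 68

Answer: 68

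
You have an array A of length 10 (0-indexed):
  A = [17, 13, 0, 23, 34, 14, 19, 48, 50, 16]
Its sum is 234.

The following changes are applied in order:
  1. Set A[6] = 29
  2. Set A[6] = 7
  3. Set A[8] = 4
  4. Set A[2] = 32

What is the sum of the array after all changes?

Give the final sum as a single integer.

Initial sum: 234
Change 1: A[6] 19 -> 29, delta = 10, sum = 244
Change 2: A[6] 29 -> 7, delta = -22, sum = 222
Change 3: A[8] 50 -> 4, delta = -46, sum = 176
Change 4: A[2] 0 -> 32, delta = 32, sum = 208

Answer: 208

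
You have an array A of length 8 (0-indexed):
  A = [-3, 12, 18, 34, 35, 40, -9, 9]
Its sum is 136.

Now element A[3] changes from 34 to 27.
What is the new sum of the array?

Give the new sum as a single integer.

Old value at index 3: 34
New value at index 3: 27
Delta = 27 - 34 = -7
New sum = old_sum + delta = 136 + (-7) = 129

Answer: 129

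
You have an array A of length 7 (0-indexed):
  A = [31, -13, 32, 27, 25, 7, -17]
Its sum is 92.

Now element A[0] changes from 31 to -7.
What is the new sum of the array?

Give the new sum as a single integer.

Old value at index 0: 31
New value at index 0: -7
Delta = -7 - 31 = -38
New sum = old_sum + delta = 92 + (-38) = 54

Answer: 54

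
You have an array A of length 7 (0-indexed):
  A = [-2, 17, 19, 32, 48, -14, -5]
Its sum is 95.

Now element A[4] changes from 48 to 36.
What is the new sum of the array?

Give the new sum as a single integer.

Old value at index 4: 48
New value at index 4: 36
Delta = 36 - 48 = -12
New sum = old_sum + delta = 95 + (-12) = 83

Answer: 83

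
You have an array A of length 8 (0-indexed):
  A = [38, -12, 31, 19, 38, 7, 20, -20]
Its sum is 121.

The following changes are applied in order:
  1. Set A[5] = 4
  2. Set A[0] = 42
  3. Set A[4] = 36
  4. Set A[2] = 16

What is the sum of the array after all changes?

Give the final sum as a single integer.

Answer: 105

Derivation:
Initial sum: 121
Change 1: A[5] 7 -> 4, delta = -3, sum = 118
Change 2: A[0] 38 -> 42, delta = 4, sum = 122
Change 3: A[4] 38 -> 36, delta = -2, sum = 120
Change 4: A[2] 31 -> 16, delta = -15, sum = 105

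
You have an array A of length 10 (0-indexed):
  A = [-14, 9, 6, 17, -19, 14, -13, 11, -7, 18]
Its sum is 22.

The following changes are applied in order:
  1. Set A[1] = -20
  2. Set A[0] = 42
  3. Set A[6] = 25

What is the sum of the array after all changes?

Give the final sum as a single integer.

Initial sum: 22
Change 1: A[1] 9 -> -20, delta = -29, sum = -7
Change 2: A[0] -14 -> 42, delta = 56, sum = 49
Change 3: A[6] -13 -> 25, delta = 38, sum = 87

Answer: 87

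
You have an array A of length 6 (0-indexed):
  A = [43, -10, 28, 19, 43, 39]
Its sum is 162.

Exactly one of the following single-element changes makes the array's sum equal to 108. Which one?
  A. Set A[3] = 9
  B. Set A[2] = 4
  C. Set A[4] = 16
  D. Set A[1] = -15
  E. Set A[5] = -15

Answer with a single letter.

Option A: A[3] 19->9, delta=-10, new_sum=162+(-10)=152
Option B: A[2] 28->4, delta=-24, new_sum=162+(-24)=138
Option C: A[4] 43->16, delta=-27, new_sum=162+(-27)=135
Option D: A[1] -10->-15, delta=-5, new_sum=162+(-5)=157
Option E: A[5] 39->-15, delta=-54, new_sum=162+(-54)=108 <-- matches target

Answer: E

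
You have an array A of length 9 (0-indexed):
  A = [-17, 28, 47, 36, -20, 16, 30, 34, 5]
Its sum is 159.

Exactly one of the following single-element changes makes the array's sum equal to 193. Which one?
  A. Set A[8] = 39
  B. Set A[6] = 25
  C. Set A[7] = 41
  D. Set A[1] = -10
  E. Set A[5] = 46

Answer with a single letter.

Answer: A

Derivation:
Option A: A[8] 5->39, delta=34, new_sum=159+(34)=193 <-- matches target
Option B: A[6] 30->25, delta=-5, new_sum=159+(-5)=154
Option C: A[7] 34->41, delta=7, new_sum=159+(7)=166
Option D: A[1] 28->-10, delta=-38, new_sum=159+(-38)=121
Option E: A[5] 16->46, delta=30, new_sum=159+(30)=189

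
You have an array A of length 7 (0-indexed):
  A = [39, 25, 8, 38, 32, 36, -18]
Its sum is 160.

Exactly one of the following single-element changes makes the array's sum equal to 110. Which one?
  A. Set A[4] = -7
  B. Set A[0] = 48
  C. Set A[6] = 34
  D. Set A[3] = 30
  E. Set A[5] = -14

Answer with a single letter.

Answer: E

Derivation:
Option A: A[4] 32->-7, delta=-39, new_sum=160+(-39)=121
Option B: A[0] 39->48, delta=9, new_sum=160+(9)=169
Option C: A[6] -18->34, delta=52, new_sum=160+(52)=212
Option D: A[3] 38->30, delta=-8, new_sum=160+(-8)=152
Option E: A[5] 36->-14, delta=-50, new_sum=160+(-50)=110 <-- matches target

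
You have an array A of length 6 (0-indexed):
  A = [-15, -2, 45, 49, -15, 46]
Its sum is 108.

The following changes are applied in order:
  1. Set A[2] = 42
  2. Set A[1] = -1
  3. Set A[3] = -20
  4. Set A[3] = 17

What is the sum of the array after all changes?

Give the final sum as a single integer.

Answer: 74

Derivation:
Initial sum: 108
Change 1: A[2] 45 -> 42, delta = -3, sum = 105
Change 2: A[1] -2 -> -1, delta = 1, sum = 106
Change 3: A[3] 49 -> -20, delta = -69, sum = 37
Change 4: A[3] -20 -> 17, delta = 37, sum = 74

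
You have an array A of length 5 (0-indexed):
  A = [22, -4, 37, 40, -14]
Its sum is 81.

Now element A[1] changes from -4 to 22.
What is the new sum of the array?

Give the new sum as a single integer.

Old value at index 1: -4
New value at index 1: 22
Delta = 22 - -4 = 26
New sum = old_sum + delta = 81 + (26) = 107

Answer: 107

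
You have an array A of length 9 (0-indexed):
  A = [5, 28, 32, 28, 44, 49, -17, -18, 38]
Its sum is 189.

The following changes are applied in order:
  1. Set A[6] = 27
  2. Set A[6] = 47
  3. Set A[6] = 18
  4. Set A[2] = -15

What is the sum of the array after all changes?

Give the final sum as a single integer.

Initial sum: 189
Change 1: A[6] -17 -> 27, delta = 44, sum = 233
Change 2: A[6] 27 -> 47, delta = 20, sum = 253
Change 3: A[6] 47 -> 18, delta = -29, sum = 224
Change 4: A[2] 32 -> -15, delta = -47, sum = 177

Answer: 177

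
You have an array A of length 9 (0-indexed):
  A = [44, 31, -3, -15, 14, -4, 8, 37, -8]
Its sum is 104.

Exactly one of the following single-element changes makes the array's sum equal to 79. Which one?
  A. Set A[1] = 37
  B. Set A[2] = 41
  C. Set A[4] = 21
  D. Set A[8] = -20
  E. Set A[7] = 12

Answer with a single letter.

Answer: E

Derivation:
Option A: A[1] 31->37, delta=6, new_sum=104+(6)=110
Option B: A[2] -3->41, delta=44, new_sum=104+(44)=148
Option C: A[4] 14->21, delta=7, new_sum=104+(7)=111
Option D: A[8] -8->-20, delta=-12, new_sum=104+(-12)=92
Option E: A[7] 37->12, delta=-25, new_sum=104+(-25)=79 <-- matches target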